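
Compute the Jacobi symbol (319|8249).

Reciprocity: 319 ≡ 3 and 8249 ≡ 1 (mod 4), so (319/8249) = +(8249/319).
Reduce top mod 319: now compute (274/319).
Pull out 2: since 319 ≡ 7 (mod 8), (2/319) = +1.
Reciprocity: 137 ≡ 1 and 319 ≡ 3 (mod 4), so (137/319) = +(319/137).
Reduce top mod 137: now compute (45/137).
Reciprocity: 45 ≡ 1 and 137 ≡ 1 (mod 4), so (45/137) = +(137/45).
Reduce top mod 45: now compute (2/45).
Pull out 2: since 45 ≡ 5 (mod 8), (2/45) = -1.
Reached (1/45) = 1. Collecting the sign flips along the way, the symbol is -1.

-1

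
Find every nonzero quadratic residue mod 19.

Square k = 1,…,9 (k and 19−k give the same square):
1²=1, 2²=4, 3²=9, 4²=16, 5²≡6, 6²≡17, 7²≡11, 8²≡7, 9²≡5 (mod 19).
So the quadratic residues mod 19 are {1, 4, 5, 6, 7, 9, 11, 16, 17}.

1,4,5,6,7,9,11,16,17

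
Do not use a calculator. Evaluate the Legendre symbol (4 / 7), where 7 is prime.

Pull out 2^2: since 7 ≡ 7 (mod 8), (2/7) = +1, so (2/7)^2 = +1.
Reached (1/7) = 1. Collecting the sign flips along the way, the symbol is +1.

1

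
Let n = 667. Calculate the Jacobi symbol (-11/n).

-1

First reduce: -11 ≡ 656 (mod 667).
Pull out 2^4: since 667 ≡ 3 (mod 8), (2/667) = -1, so (2/667)^4 = +1.
Reciprocity: 41 ≡ 1 and 667 ≡ 3 (mod 4), so (41/667) = +(667/41).
Reduce top mod 41: now compute (11/41).
Reciprocity: 11 ≡ 3 and 41 ≡ 1 (mod 4), so (11/41) = +(41/11).
Reduce top mod 11: now compute (8/11).
Pull out 2^3: since 11 ≡ 3 (mod 8), (2/11) = -1, so (2/11)^3 = -1.
Reached (1/11) = 1. Collecting the sign flips along the way, the symbol is -1.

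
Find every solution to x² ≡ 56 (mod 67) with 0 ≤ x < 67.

18, 49

Since 67 ≡ 3 (mod 4), a square root of 56 is 56^((67+1)/4) = 56^17 mod 67.
Repeated squaring: 56^2≡54, 56^4≡35, 56^8≡19, 56^16≡26 (mod 67).
56^17 = 56^(16+1) ≡ 49 (mod 67).
Check: 49² = 2401 ≡ 56 (mod 67). The two roots are 18 and 49.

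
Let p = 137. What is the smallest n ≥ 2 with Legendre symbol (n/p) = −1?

3

(2/137) = +1, so 2 is a residue.
(3/137) = −1, so 3 is the smallest positive non-residue mod 137.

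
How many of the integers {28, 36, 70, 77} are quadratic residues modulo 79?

(28/79) = -1 → non-residue.
(36/79) = +1 → QR.
(70/79) = -1 → non-residue.
(77/79) = -1 → non-residue.
Total quadratic residues among the 4: 1.

1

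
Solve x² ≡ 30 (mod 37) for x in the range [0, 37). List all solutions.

17, 20

37 ≡ 1 (mod 4), so we find a root by search.
Trying successive values, 17² = 289 ≡ 30 (mod 37). The other root is 37 − 17 = 20.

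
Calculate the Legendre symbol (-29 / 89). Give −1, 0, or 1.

First reduce: -29 ≡ 60 (mod 89).
Pull out 2^2: since 89 ≡ 1 (mod 8), (2/89) = +1, so (2/89)^2 = +1.
Reciprocity: 15 ≡ 3 and 89 ≡ 1 (mod 4), so (15/89) = +(89/15).
Reduce top mod 15: now compute (14/15).
Pull out 2: since 15 ≡ 7 (mod 8), (2/15) = +1.
Reciprocity: 7 ≡ 3 and 15 ≡ 3 (mod 4), so (7/15) = −(15/7).
Reduce top mod 7: now compute (1/7).
Reached (1/7) = 1. Collecting the sign flips along the way, the symbol is -1.

-1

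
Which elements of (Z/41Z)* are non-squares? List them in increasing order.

3, 6, 7, 11, 12, 13, 14, 15, 17, 19, 22, 24, 26, 27, 28, 29, 30, 34, 35, 38

Square k = 1,…,20 (k and 41−k give the same square):
1²=1, 2²=4, 3²=9, 4²=16, 5²=25, 6²=36, 7²≡8, 8²≡23, 9²≡40, 10²≡18, 11²≡39, 12²≡21, 13²≡5, 14²≡32, 15²≡20, 16²≡10, 17²≡2, 18²≡37, 19²≡33, 20²≡31 (mod 41).
The residues are {1, 2, 4, 5, 8, 9, 10, 16, 18, 20, 21, 23, 25, 31, 32, 33, 36, 37, 39, 40}; the non-residues are the remaining 20 nonzero classes.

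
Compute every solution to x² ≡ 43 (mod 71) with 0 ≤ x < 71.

Since 71 ≡ 3 (mod 4), a square root of 43 is 43^((71+1)/4) = 43^18 mod 71.
Repeated squaring: 43^2≡3, 43^4≡9, 43^8≡10, 43^16≡29 (mod 71).
43^18 = 43^(16+2) ≡ 16 (mod 71).
Check: 16² = 256 ≡ 43 (mod 71). The two roots are 16 and 55.

16, 55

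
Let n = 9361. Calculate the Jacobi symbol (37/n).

Reciprocity: 37 ≡ 1 and 9361 ≡ 1 (mod 4), so (37/9361) = +(9361/37).
Reduce top mod 37: now compute (0/37).
Top reduces to 0: gcd > 1, so the symbol is 0.

0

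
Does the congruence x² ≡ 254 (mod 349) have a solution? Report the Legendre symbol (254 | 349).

Euler's criterion: (254/349) ≡ 254^174 (mod 349).
254^2 ≡ 300 (mod 349)
254^4 ≡ 307 (mod 349)
254^8 ≡ 19 (mod 349)
254^16 ≡ 12 (mod 349)
254^32 ≡ 144 (mod 349)
254^64 ≡ 145 (mod 349)
254^128 ≡ 85 (mod 349)
254^174 = 254^(128+32+8+4+2) ≡ 1 (mod 349).
Result is 1, so (254/349) = 1.

1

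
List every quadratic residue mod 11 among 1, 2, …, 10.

Square k = 1,…,5 (k and 11−k give the same square):
1²=1, 2²=4, 3²=9, 4²≡5, 5²≡3 (mod 11).
So the quadratic residues mod 11 are {1, 3, 4, 5, 9}.

1, 3, 4, 5, 9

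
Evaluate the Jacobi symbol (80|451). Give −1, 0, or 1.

1

Pull out 2^4: since 451 ≡ 3 (mod 8), (2/451) = -1, so (2/451)^4 = +1.
Reciprocity: 5 ≡ 1 and 451 ≡ 3 (mod 4), so (5/451) = +(451/5).
Reduce top mod 5: now compute (1/5).
Reached (1/5) = 1. Collecting the sign flips along the way, the symbol is +1.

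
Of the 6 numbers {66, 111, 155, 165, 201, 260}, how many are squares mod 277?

4

(66/277) = +1 → QR.
(111/277) = -1 → non-residue.
(155/277) = +1 → QR.
(165/277) = +1 → QR.
(201/277) = +1 → QR.
(260/277) = -1 → non-residue.
Total quadratic residues among the 6: 4.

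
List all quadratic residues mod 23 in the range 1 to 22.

Square k = 1,…,11 (k and 23−k give the same square):
1²=1, 2²=4, 3²=9, 4²=16, 5²≡2, 6²≡13, 7²≡3, 8²≡18, 9²≡12, 10²≡8, 11²≡6 (mod 23).
So the quadratic residues mod 23 are {1, 2, 3, 4, 6, 8, 9, 12, 13, 16, 18}.

1 2 3 4 6 8 9 12 13 16 18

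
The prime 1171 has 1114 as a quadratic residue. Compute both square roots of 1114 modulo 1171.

Since 1171 ≡ 3 (mod 4), a square root of 1114 is 1114^((1171+1)/4) = 1114^293 mod 1171.
Repeated squaring: 1114^2≡907, 1114^4≡607, 1114^8≡755, 1114^16≡919, 1114^32≡270, 1114^64≡298, 1114^128≡979, 1114^256≡563 (mod 1171).
1114^293 = 1114^(256+32+4+1) ≡ 280 (mod 1171).
Check: 280² = 78400 ≡ 1114 (mod 1171). The two roots are 280 and 891.

280, 891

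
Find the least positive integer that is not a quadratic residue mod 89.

3

(2/89) = +1, so 2 is a residue.
(3/89) = −1, so 3 is the smallest positive non-residue mod 89.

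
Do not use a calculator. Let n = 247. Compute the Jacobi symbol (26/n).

0

Pull out 2: since 247 ≡ 7 (mod 8), (2/247) = +1.
Reciprocity: 13 ≡ 1 and 247 ≡ 3 (mod 4), so (13/247) = +(247/13).
Reduce top mod 13: now compute (0/13).
Top reduces to 0: gcd > 1, so the symbol is 0.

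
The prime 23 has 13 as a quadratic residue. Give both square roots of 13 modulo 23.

Since 23 ≡ 3 (mod 4), a square root of 13 is 13^((23+1)/4) = 13^6 mod 23.
Repeated squaring: 13^2≡8, 13^4≡18 (mod 23).
13^6 = 13^(4+2) ≡ 6 (mod 23).
Check: 6² = 36 ≡ 13 (mod 23). The two roots are 6 and 17.

6, 17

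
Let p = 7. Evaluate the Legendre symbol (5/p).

-1

Euler's criterion: (5/7) ≡ 5^3 (mod 7).
5^2 ≡ 4 (mod 7)
5^3 = 5^(2+1) ≡ 6 (mod 7).
Result is 6 ≡ −1, so (5/7) = −1.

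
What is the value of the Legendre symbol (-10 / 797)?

1

Euler's criterion: (-10/797) ≡ 787^398 (mod 797).
787^2 ≡ 100 (mod 797)
787^4 ≡ 436 (mod 797)
787^8 ≡ 410 (mod 797)
787^16 ≡ 730 (mod 797)
787^32 ≡ 504 (mod 797)
787^64 ≡ 570 (mod 797)
787^128 ≡ 521 (mod 797)
787^256 ≡ 461 (mod 797)
787^398 = 787^(256+128+8+4+2) ≡ 1 (mod 797).
Result is 1, so (-10/797) = 1.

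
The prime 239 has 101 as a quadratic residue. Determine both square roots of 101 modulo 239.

36, 203

Since 239 ≡ 3 (mod 4), a square root of 101 is 101^((239+1)/4) = 101^60 mod 239.
Repeated squaring: 101^2≡163, 101^4≡40, 101^8≡166, 101^16≡71, 101^32≡22 (mod 239).
101^60 = 101^(32+16+8+4) ≡ 36 (mod 239).
Check: 36² = 1296 ≡ 101 (mod 239). The two roots are 36 and 203.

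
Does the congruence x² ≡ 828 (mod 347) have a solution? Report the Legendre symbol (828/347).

-1

First reduce: 828 ≡ 134 (mod 347).
Pull out 2: since 347 ≡ 3 (mod 8), (2/347) = -1.
Reciprocity: 67 ≡ 3 and 347 ≡ 3 (mod 4), so (67/347) = −(347/67).
Reduce top mod 67: now compute (12/67).
Pull out 2^2: since 67 ≡ 3 (mod 8), (2/67) = -1, so (2/67)^2 = +1.
Reciprocity: 3 ≡ 3 and 67 ≡ 3 (mod 4), so (3/67) = −(67/3).
Reduce top mod 3: now compute (1/3).
Reached (1/3) = 1. Collecting the sign flips along the way, the symbol is -1.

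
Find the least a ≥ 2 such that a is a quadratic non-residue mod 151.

3

(2/151) = +1, so 2 is a residue.
(3/151) = −1, so 3 is the smallest positive non-residue mod 151.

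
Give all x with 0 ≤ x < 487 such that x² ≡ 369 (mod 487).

112, 375

Since 487 ≡ 3 (mod 4), a square root of 369 is 369^((487+1)/4) = 369^122 mod 487.
Repeated squaring: 369^2≡288, 369^4≡154, 369^8≡340, 369^16≡181, 369^32≡132, 369^64≡379 (mod 487).
369^122 = 369^(64+32+16+8+2) ≡ 375 (mod 487).
Check: 375² = 140625 ≡ 369 (mod 487). The two roots are 112 and 375.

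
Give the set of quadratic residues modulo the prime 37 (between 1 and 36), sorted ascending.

1,3,4,7,9,10,11,12,16,21,25,26,27,28,30,33,34,36

Square k = 1,…,18 (k and 37−k give the same square):
1²=1, 2²=4, 3²=9, 4²=16, 5²=25, 6²=36, 7²≡12, 8²≡27, 9²≡7, 10²≡26, 11²≡10, 12²≡33, 13²≡21, 14²≡11, 15²≡3, 16²≡34, 17²≡30, 18²≡28 (mod 37).
So the quadratic residues mod 37 are {1, 3, 4, 7, 9, 10, 11, 12, 16, 21, 25, 26, 27, 28, 30, 33, 34, 36}.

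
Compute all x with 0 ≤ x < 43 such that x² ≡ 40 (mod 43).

Since 43 ≡ 3 (mod 4), a square root of 40 is 40^((43+1)/4) = 40^11 mod 43.
Repeated squaring: 40^2≡9, 40^4≡38, 40^8≡25 (mod 43).
40^11 = 40^(8+2+1) ≡ 13 (mod 43).
Check: 13² = 169 ≡ 40 (mod 43). The two roots are 13 and 30.

13, 30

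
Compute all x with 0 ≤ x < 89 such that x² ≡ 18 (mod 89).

89 ≡ 1 (mod 4), so we find a root by search.
Trying successive values, 14² = 196 ≡ 18 (mod 89). The other root is 89 − 14 = 75.

14, 75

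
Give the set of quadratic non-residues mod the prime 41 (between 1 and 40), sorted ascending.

Square k = 1,…,20 (k and 41−k give the same square):
1²=1, 2²=4, 3²=9, 4²=16, 5²=25, 6²=36, 7²≡8, 8²≡23, 9²≡40, 10²≡18, 11²≡39, 12²≡21, 13²≡5, 14²≡32, 15²≡20, 16²≡10, 17²≡2, 18²≡37, 19²≡33, 20²≡31 (mod 41).
The residues are {1, 2, 4, 5, 8, 9, 10, 16, 18, 20, 21, 23, 25, 31, 32, 33, 36, 37, 39, 40}; the non-residues are the remaining 20 nonzero classes.

3, 6, 7, 11, 12, 13, 14, 15, 17, 19, 22, 24, 26, 27, 28, 29, 30, 34, 35, 38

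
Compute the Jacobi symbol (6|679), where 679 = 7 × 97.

Pull out 2: since 679 ≡ 7 (mod 8), (2/679) = +1.
Reciprocity: 3 ≡ 3 and 679 ≡ 3 (mod 4), so (3/679) = −(679/3).
Reduce top mod 3: now compute (1/3).
Reached (1/3) = 1. Collecting the sign flips along the way, the symbol is -1.

-1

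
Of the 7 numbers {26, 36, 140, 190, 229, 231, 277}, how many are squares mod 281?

(26/281) = -1 → non-residue.
(36/281) = +1 → QR.
(140/281) = +1 → QR.
(190/281) = -1 → non-residue.
(229/281) = -1 → non-residue.
(231/281) = +1 → QR.
(277/281) = +1 → QR.
Total quadratic residues among the 7: 4.

4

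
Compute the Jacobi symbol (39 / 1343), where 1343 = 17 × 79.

1

Reciprocity: 39 ≡ 3 and 1343 ≡ 3 (mod 4), so (39/1343) = −(1343/39).
Reduce top mod 39: now compute (17/39).
Reciprocity: 17 ≡ 1 and 39 ≡ 3 (mod 4), so (17/39) = +(39/17).
Reduce top mod 17: now compute (5/17).
Reciprocity: 5 ≡ 1 and 17 ≡ 1 (mod 4), so (5/17) = +(17/5).
Reduce top mod 5: now compute (2/5).
Pull out 2: since 5 ≡ 5 (mod 8), (2/5) = -1.
Reached (1/5) = 1. Collecting the sign flips along the way, the symbol is +1.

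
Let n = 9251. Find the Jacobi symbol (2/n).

Pull out 2: since 9251 ≡ 3 (mod 8), (2/9251) = -1.
Reached (1/9251) = 1. Collecting the sign flips along the way, the symbol is -1.

-1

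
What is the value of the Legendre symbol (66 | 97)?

Pull out 2: since 97 ≡ 1 (mod 8), (2/97) = +1.
Reciprocity: 33 ≡ 1 and 97 ≡ 1 (mod 4), so (33/97) = +(97/33).
Reduce top mod 33: now compute (31/33).
Reciprocity: 31 ≡ 3 and 33 ≡ 1 (mod 4), so (31/33) = +(33/31).
Reduce top mod 31: now compute (2/31).
Pull out 2: since 31 ≡ 7 (mod 8), (2/31) = +1.
Reached (1/31) = 1. Collecting the sign flips along the way, the symbol is +1.

1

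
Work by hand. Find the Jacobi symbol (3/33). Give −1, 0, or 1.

Reciprocity: 3 ≡ 3 and 33 ≡ 1 (mod 4), so (3/33) = +(33/3).
Reduce top mod 3: now compute (0/3).
Top reduces to 0: gcd > 1, so the symbol is 0.

0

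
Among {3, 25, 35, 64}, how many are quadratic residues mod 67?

(3/67) = -1 → non-residue.
(25/67) = +1 → QR.
(35/67) = +1 → QR.
(64/67) = +1 → QR.
Total quadratic residues among the 4: 3.

3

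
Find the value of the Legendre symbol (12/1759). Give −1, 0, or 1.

Pull out 2^2: since 1759 ≡ 7 (mod 8), (2/1759) = +1, so (2/1759)^2 = +1.
Reciprocity: 3 ≡ 3 and 1759 ≡ 3 (mod 4), so (3/1759) = −(1759/3).
Reduce top mod 3: now compute (1/3).
Reached (1/3) = 1. Collecting the sign flips along the way, the symbol is -1.

-1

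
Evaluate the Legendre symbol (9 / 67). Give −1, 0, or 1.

1

Reciprocity: 9 ≡ 1 and 67 ≡ 3 (mod 4), so (9/67) = +(67/9).
Reduce top mod 9: now compute (4/9).
Pull out 2^2: since 9 ≡ 1 (mod 8), (2/9) = +1, so (2/9)^2 = +1.
Reached (1/9) = 1. Collecting the sign flips along the way, the symbol is +1.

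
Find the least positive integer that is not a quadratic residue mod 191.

7

(2/191) = +1, so 2 is a residue.
(3/191) = +1, so 3 is a residue.
(4/191) = +1, so 4 is a residue.
(5/191) = +1, so 5 is a residue.
(6/191) = +1, so 6 is a residue.
(7/191) = −1, so 7 is the smallest positive non-residue mod 191.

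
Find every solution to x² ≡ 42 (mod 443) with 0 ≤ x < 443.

Since 443 ≡ 3 (mod 4), a square root of 42 is 42^((443+1)/4) = 42^111 mod 443.
Repeated squaring: 42^2≡435, 42^4≡64, 42^8≡109, 42^16≡363, 42^32≡198, 42^64≡220 (mod 443).
42^111 = 42^(64+32+8+4+2+1) ≡ 186 (mod 443).
Check: 186² = 34596 ≡ 42 (mod 443). The two roots are 186 and 257.

186, 257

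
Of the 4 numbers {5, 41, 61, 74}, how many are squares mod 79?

(5/79) = +1 → QR.
(41/79) = -1 → non-residue.
(61/79) = -1 → non-residue.
(74/79) = -1 → non-residue.
Total quadratic residues among the 4: 1.

1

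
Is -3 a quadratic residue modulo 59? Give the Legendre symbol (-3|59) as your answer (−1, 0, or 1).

-1

First reduce: -3 ≡ 56 (mod 59).
Pull out 2^3: since 59 ≡ 3 (mod 8), (2/59) = -1, so (2/59)^3 = -1.
Reciprocity: 7 ≡ 3 and 59 ≡ 3 (mod 4), so (7/59) = −(59/7).
Reduce top mod 7: now compute (3/7).
Reciprocity: 3 ≡ 3 and 7 ≡ 3 (mod 4), so (3/7) = −(7/3).
Reduce top mod 3: now compute (1/3).
Reached (1/3) = 1. Collecting the sign flips along the way, the symbol is -1.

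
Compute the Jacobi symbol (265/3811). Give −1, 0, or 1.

-1

Reciprocity: 265 ≡ 1 and 3811 ≡ 3 (mod 4), so (265/3811) = +(3811/265).
Reduce top mod 265: now compute (101/265).
Reciprocity: 101 ≡ 1 and 265 ≡ 1 (mod 4), so (101/265) = +(265/101).
Reduce top mod 101: now compute (63/101).
Reciprocity: 63 ≡ 3 and 101 ≡ 1 (mod 4), so (63/101) = +(101/63).
Reduce top mod 63: now compute (38/63).
Pull out 2: since 63 ≡ 7 (mod 8), (2/63) = +1.
Reciprocity: 19 ≡ 3 and 63 ≡ 3 (mod 4), so (19/63) = −(63/19).
Reduce top mod 19: now compute (6/19).
Pull out 2: since 19 ≡ 3 (mod 8), (2/19) = -1.
Reciprocity: 3 ≡ 3 and 19 ≡ 3 (mod 4), so (3/19) = −(19/3).
Reduce top mod 3: now compute (1/3).
Reached (1/3) = 1. Collecting the sign flips along the way, the symbol is -1.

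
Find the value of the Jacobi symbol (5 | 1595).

Reciprocity: 5 ≡ 1 and 1595 ≡ 3 (mod 4), so (5/1595) = +(1595/5).
Reduce top mod 5: now compute (0/5).
Top reduces to 0: gcd > 1, so the symbol is 0.

0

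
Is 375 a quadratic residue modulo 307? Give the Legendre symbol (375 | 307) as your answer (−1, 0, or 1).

1

First reduce: 375 ≡ 68 (mod 307).
Pull out 2^2: since 307 ≡ 3 (mod 8), (2/307) = -1, so (2/307)^2 = +1.
Reciprocity: 17 ≡ 1 and 307 ≡ 3 (mod 4), so (17/307) = +(307/17).
Reduce top mod 17: now compute (1/17).
Reached (1/17) = 1. Collecting the sign flips along the way, the symbol is +1.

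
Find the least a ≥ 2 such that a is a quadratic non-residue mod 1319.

(2/1319) = +1, so 2 is a residue.
(3/1319) = +1, so 3 is a residue.
(4/1319) = +1, so 4 is a residue.
(5/1319) = +1, so 5 is a residue.
(6/1319) = +1, so 6 is a residue.
(7/1319) = +1, so 7 is a residue.
(8/1319) = +1, so 8 is a residue.
(9/1319) = +1, so 9 is a residue.
(10/1319) = +1, so 10 is a residue.
(11/1319) = +1, so 11 is a residue.
(12/1319) = +1, so 12 is a residue.
(13/1319) = −1, so 13 is the smallest positive non-residue mod 1319.

13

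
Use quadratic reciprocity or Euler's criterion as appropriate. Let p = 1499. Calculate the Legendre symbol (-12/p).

First reduce: -12 ≡ 1487 (mod 1499).
Reciprocity: 1487 ≡ 3 and 1499 ≡ 3 (mod 4), so (1487/1499) = −(1499/1487).
Reduce top mod 1487: now compute (12/1487).
Pull out 2^2: since 1487 ≡ 7 (mod 8), (2/1487) = +1, so (2/1487)^2 = +1.
Reciprocity: 3 ≡ 3 and 1487 ≡ 3 (mod 4), so (3/1487) = −(1487/3).
Reduce top mod 3: now compute (2/3).
Pull out 2: since 3 ≡ 3 (mod 8), (2/3) = -1.
Reached (1/3) = 1. Collecting the sign flips along the way, the symbol is -1.

-1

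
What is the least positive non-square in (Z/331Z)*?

(2/331) = −1, so 2 is the smallest positive non-residue mod 331.

2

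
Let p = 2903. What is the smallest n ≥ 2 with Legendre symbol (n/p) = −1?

(2/2903) = +1, so 2 is a residue.
(3/2903) = +1, so 3 is a residue.
(4/2903) = +1, so 4 is a residue.
(5/2903) = −1, so 5 is the smallest positive non-residue mod 2903.

5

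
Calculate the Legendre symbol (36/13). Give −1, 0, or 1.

1

First reduce: 36 ≡ 10 (mod 13).
Pull out 2: since 13 ≡ 5 (mod 8), (2/13) = -1.
Reciprocity: 5 ≡ 1 and 13 ≡ 1 (mod 4), so (5/13) = +(13/5).
Reduce top mod 5: now compute (3/5).
Reciprocity: 3 ≡ 3 and 5 ≡ 1 (mod 4), so (3/5) = +(5/3).
Reduce top mod 3: now compute (2/3).
Pull out 2: since 3 ≡ 3 (mod 8), (2/3) = -1.
Reached (1/3) = 1. Collecting the sign flips along the way, the symbol is +1.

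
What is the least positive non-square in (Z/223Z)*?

(2/223) = +1, so 2 is a residue.
(3/223) = −1, so 3 is the smallest positive non-residue mod 223.

3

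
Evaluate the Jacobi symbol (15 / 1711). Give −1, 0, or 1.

Reciprocity: 15 ≡ 3 and 1711 ≡ 3 (mod 4), so (15/1711) = −(1711/15).
Reduce top mod 15: now compute (1/15).
Reached (1/15) = 1. Collecting the sign flips along the way, the symbol is -1.

-1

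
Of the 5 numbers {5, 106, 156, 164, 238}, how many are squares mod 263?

1

(5/263) = -1 → non-residue.
(106/263) = -1 → non-residue.
(156/263) = +1 → QR.
(164/263) = -1 → non-residue.
(238/263) = -1 → non-residue.
Total quadratic residues among the 5: 1.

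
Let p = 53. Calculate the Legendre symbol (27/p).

-1

Reciprocity: 27 ≡ 3 and 53 ≡ 1 (mod 4), so (27/53) = +(53/27).
Reduce top mod 27: now compute (26/27).
Pull out 2: since 27 ≡ 3 (mod 8), (2/27) = -1.
Reciprocity: 13 ≡ 1 and 27 ≡ 3 (mod 4), so (13/27) = +(27/13).
Reduce top mod 13: now compute (1/13).
Reached (1/13) = 1. Collecting the sign flips along the way, the symbol is -1.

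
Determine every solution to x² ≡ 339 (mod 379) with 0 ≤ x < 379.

115, 264

Since 379 ≡ 3 (mod 4), a square root of 339 is 339^((379+1)/4) = 339^95 mod 379.
Repeated squaring: 339^2≡84, 339^4≡234, 339^8≡180, 339^16≡185, 339^32≡115, 339^64≡339 (mod 379).
339^95 = 339^(64+16+8+4+2+1) ≡ 115 (mod 379).
Check: 115² = 13225 ≡ 339 (mod 379). The two roots are 115 and 264.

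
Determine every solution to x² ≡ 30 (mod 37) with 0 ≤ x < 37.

17, 20

37 ≡ 1 (mod 4), so we find a root by search.
Trying successive values, 17² = 289 ≡ 30 (mod 37). The other root is 37 − 17 = 20.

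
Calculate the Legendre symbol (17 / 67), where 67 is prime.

Reciprocity: 17 ≡ 1 and 67 ≡ 3 (mod 4), so (17/67) = +(67/17).
Reduce top mod 17: now compute (16/17).
Pull out 2^4: since 17 ≡ 1 (mod 8), (2/17) = +1, so (2/17)^4 = +1.
Reached (1/17) = 1. Collecting the sign flips along the way, the symbol is +1.

1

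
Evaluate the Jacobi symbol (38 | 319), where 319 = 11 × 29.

1

Pull out 2: since 319 ≡ 7 (mod 8), (2/319) = +1.
Reciprocity: 19 ≡ 3 and 319 ≡ 3 (mod 4), so (19/319) = −(319/19).
Reduce top mod 19: now compute (15/19).
Reciprocity: 15 ≡ 3 and 19 ≡ 3 (mod 4), so (15/19) = −(19/15).
Reduce top mod 15: now compute (4/15).
Pull out 2^2: since 15 ≡ 7 (mod 8), (2/15) = +1, so (2/15)^2 = +1.
Reached (1/15) = 1. Collecting the sign flips along the way, the symbol is +1.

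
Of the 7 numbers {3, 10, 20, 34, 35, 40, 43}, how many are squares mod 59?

(3/59) = +1 → QR.
(10/59) = -1 → non-residue.
(20/59) = +1 → QR.
(34/59) = -1 → non-residue.
(35/59) = +1 → QR.
(40/59) = -1 → non-residue.
(43/59) = -1 → non-residue.
Total quadratic residues among the 7: 3.

3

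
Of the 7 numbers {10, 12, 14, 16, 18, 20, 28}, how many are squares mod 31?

6

(10/31) = +1 → QR.
(12/31) = -1 → non-residue.
(14/31) = +1 → QR.
(16/31) = +1 → QR.
(18/31) = +1 → QR.
(20/31) = +1 → QR.
(28/31) = +1 → QR.
Total quadratic residues among the 7: 6.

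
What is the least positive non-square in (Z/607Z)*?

3

(2/607) = +1, so 2 is a residue.
(3/607) = −1, so 3 is the smallest positive non-residue mod 607.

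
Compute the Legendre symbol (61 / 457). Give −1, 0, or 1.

-1

Reciprocity: 61 ≡ 1 and 457 ≡ 1 (mod 4), so (61/457) = +(457/61).
Reduce top mod 61: now compute (30/61).
Pull out 2: since 61 ≡ 5 (mod 8), (2/61) = -1.
Reciprocity: 15 ≡ 3 and 61 ≡ 1 (mod 4), so (15/61) = +(61/15).
Reduce top mod 15: now compute (1/15).
Reached (1/15) = 1. Collecting the sign flips along the way, the symbol is -1.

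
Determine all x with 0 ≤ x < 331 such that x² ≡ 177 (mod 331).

Since 331 ≡ 3 (mod 4), a square root of 177 is 177^((331+1)/4) = 177^83 mod 331.
Repeated squaring: 177^2≡215, 177^4≡216, 177^8≡316, 177^16≡225, 177^32≡313, 177^64≡324 (mod 331).
177^83 = 177^(64+16+2+1) ≡ 193 (mod 331).
Check: 193² = 37249 ≡ 177 (mod 331). The two roots are 138 and 193.

138, 193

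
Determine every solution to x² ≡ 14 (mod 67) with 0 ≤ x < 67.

Since 67 ≡ 3 (mod 4), a square root of 14 is 14^((67+1)/4) = 14^17 mod 67.
Repeated squaring: 14^2≡62, 14^4≡25, 14^8≡22, 14^16≡15 (mod 67).
14^17 = 14^(16+1) ≡ 9 (mod 67).
Check: 9² = 81 ≡ 14 (mod 67). The two roots are 9 and 58.

9, 58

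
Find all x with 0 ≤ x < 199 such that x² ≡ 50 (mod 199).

Since 199 ≡ 3 (mod 4), a square root of 50 is 50^((199+1)/4) = 50^50 mod 199.
Repeated squaring: 50^2≡112, 50^4≡7, 50^8≡49, 50^16≡13, 50^32≡169 (mod 199).
50^50 = 50^(32+16+2) ≡ 100 (mod 199).
Check: 100² = 10000 ≡ 50 (mod 199). The two roots are 99 and 100.

99, 100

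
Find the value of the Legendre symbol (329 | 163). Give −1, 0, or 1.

First reduce: 329 ≡ 3 (mod 163).
Reciprocity: 3 ≡ 3 and 163 ≡ 3 (mod 4), so (3/163) = −(163/3).
Reduce top mod 3: now compute (1/3).
Reached (1/3) = 1. Collecting the sign flips along the way, the symbol is -1.

-1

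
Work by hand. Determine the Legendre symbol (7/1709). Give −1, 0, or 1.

Reciprocity: 7 ≡ 3 and 1709 ≡ 1 (mod 4), so (7/1709) = +(1709/7).
Reduce top mod 7: now compute (1/7).
Reached (1/7) = 1. Collecting the sign flips along the way, the symbol is +1.

1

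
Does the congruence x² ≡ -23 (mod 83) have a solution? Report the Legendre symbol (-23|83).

Euler's criterion: (-23/83) ≡ 60^41 (mod 83).
60^2 ≡ 31 (mod 83)
60^4 ≡ 48 (mod 83)
60^8 ≡ 63 (mod 83)
60^16 ≡ 68 (mod 83)
60^32 ≡ 59 (mod 83)
60^41 = 60^(32+8+1) ≡ 82 (mod 83).
Result is 82 ≡ −1, so (-23/83) = −1.

-1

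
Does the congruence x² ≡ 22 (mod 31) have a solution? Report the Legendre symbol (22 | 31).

-1

Euler's criterion: (22/31) ≡ 22^15 (mod 31).
22^2 ≡ 19 (mod 31)
22^4 ≡ 20 (mod 31)
22^8 ≡ 28 (mod 31)
22^15 = 22^(8+4+2+1) ≡ 30 (mod 31).
Result is 30 ≡ −1, so (22/31) = −1.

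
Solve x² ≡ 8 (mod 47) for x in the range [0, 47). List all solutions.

Since 47 ≡ 3 (mod 4), a square root of 8 is 8^((47+1)/4) = 8^12 mod 47.
Repeated squaring: 8^2≡17, 8^4≡7, 8^8≡2 (mod 47).
8^12 = 8^(8+4) ≡ 14 (mod 47).
Check: 14² = 196 ≡ 8 (mod 47). The two roots are 14 and 33.

14, 33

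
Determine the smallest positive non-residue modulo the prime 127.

3

(2/127) = +1, so 2 is a residue.
(3/127) = −1, so 3 is the smallest positive non-residue mod 127.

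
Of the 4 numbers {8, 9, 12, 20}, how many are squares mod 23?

3

(8/23) = +1 → QR.
(9/23) = +1 → QR.
(12/23) = +1 → QR.
(20/23) = -1 → non-residue.
Total quadratic residues among the 4: 3.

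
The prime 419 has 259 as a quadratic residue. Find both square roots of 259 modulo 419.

Since 419 ≡ 3 (mod 4), a square root of 259 is 259^((419+1)/4) = 259^105 mod 419.
Repeated squaring: 259^2≡41, 259^4≡5, 259^8≡25, 259^16≡206, 259^32≡117, 259^64≡281 (mod 419).
259^105 = 259^(64+32+8+1) ≡ 178 (mod 419).
Check: 178² = 31684 ≡ 259 (mod 419). The two roots are 178 and 241.

178, 241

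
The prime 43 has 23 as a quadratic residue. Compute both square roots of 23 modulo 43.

18, 25

Since 43 ≡ 3 (mod 4), a square root of 23 is 23^((43+1)/4) = 23^11 mod 43.
Repeated squaring: 23^2≡13, 23^4≡40, 23^8≡9 (mod 43).
23^11 = 23^(8+2+1) ≡ 25 (mod 43).
Check: 25² = 625 ≡ 23 (mod 43). The two roots are 18 and 25.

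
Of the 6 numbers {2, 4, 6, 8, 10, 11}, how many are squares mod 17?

3

(2/17) = +1 → QR.
(4/17) = +1 → QR.
(6/17) = -1 → non-residue.
(8/17) = +1 → QR.
(10/17) = -1 → non-residue.
(11/17) = -1 → non-residue.
Total quadratic residues among the 6: 3.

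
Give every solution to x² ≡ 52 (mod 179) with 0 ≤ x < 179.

Since 179 ≡ 3 (mod 4), a square root of 52 is 52^((179+1)/4) = 52^45 mod 179.
Repeated squaring: 52^2≡19, 52^4≡3, 52^8≡9, 52^16≡81, 52^32≡117 (mod 179).
52^45 = 52^(32+8+4+1) ≡ 125 (mod 179).
Check: 125² = 15625 ≡ 52 (mod 179). The two roots are 54 and 125.

54, 125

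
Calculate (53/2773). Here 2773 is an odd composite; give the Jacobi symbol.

Reciprocity: 53 ≡ 1 and 2773 ≡ 1 (mod 4), so (53/2773) = +(2773/53).
Reduce top mod 53: now compute (17/53).
Reciprocity: 17 ≡ 1 and 53 ≡ 1 (mod 4), so (17/53) = +(53/17).
Reduce top mod 17: now compute (2/17).
Pull out 2: since 17 ≡ 1 (mod 8), (2/17) = +1.
Reached (1/17) = 1. Collecting the sign flips along the way, the symbol is +1.

1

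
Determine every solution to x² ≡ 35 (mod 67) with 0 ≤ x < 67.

Since 67 ≡ 3 (mod 4), a square root of 35 is 35^((67+1)/4) = 35^17 mod 67.
Repeated squaring: 35^2≡19, 35^4≡26, 35^8≡6, 35^16≡36 (mod 67).
35^17 = 35^(16+1) ≡ 54 (mod 67).
Check: 54² = 2916 ≡ 35 (mod 67). The two roots are 13 and 54.

13, 54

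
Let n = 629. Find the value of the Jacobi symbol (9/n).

Reciprocity: 9 ≡ 1 and 629 ≡ 1 (mod 4), so (9/629) = +(629/9).
Reduce top mod 9: now compute (8/9).
Pull out 2^3: since 9 ≡ 1 (mod 8), (2/9) = +1, so (2/9)^3 = +1.
Reached (1/9) = 1. Collecting the sign flips along the way, the symbol is +1.

1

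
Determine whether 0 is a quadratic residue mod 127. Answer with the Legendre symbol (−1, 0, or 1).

Top reduces to 0: gcd > 1, so the symbol is 0.

0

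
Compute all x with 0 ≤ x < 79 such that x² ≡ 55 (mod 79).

23, 56

Since 79 ≡ 3 (mod 4), a square root of 55 is 55^((79+1)/4) = 55^20 mod 79.
Repeated squaring: 55^2≡23, 55^4≡55, 55^8≡23, 55^16≡55 (mod 79).
55^20 = 55^(16+4) ≡ 23 (mod 79).
Check: 23² = 529 ≡ 55 (mod 79). The two roots are 23 and 56.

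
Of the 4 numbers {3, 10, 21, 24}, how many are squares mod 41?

(3/41) = -1 → non-residue.
(10/41) = +1 → QR.
(21/41) = +1 → QR.
(24/41) = -1 → non-residue.
Total quadratic residues among the 4: 2.

2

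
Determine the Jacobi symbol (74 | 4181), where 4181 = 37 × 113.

0

Pull out 2: since 4181 ≡ 5 (mod 8), (2/4181) = -1.
Reciprocity: 37 ≡ 1 and 4181 ≡ 1 (mod 4), so (37/4181) = +(4181/37).
Reduce top mod 37: now compute (0/37).
Top reduces to 0: gcd > 1, so the symbol is 0.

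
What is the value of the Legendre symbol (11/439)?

1

Reciprocity: 11 ≡ 3 and 439 ≡ 3 (mod 4), so (11/439) = −(439/11).
Reduce top mod 11: now compute (10/11).
Pull out 2: since 11 ≡ 3 (mod 8), (2/11) = -1.
Reciprocity: 5 ≡ 1 and 11 ≡ 3 (mod 4), so (5/11) = +(11/5).
Reduce top mod 5: now compute (1/5).
Reached (1/5) = 1. Collecting the sign flips along the way, the symbol is +1.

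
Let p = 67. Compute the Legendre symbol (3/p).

Reciprocity: 3 ≡ 3 and 67 ≡ 3 (mod 4), so (3/67) = −(67/3).
Reduce top mod 3: now compute (1/3).
Reached (1/3) = 1. Collecting the sign flips along the way, the symbol is -1.

-1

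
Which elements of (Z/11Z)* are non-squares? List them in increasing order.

Square k = 1,…,5 (k and 11−k give the same square):
1²=1, 2²=4, 3²=9, 4²≡5, 5²≡3 (mod 11).
The residues are {1, 3, 4, 5, 9}; the non-residues are the remaining 5 nonzero classes.

2, 6, 7, 8, 10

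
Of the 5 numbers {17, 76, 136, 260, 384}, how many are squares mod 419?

(17/419) = -1 → non-residue.
(76/419) = -1 → non-residue.
(136/419) = +1 → QR.
(260/419) = +1 → QR.
(384/419) = -1 → non-residue.
Total quadratic residues among the 5: 2.

2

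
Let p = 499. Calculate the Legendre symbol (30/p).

Euler's criterion: (30/499) ≡ 30^249 (mod 499).
30^2 ≡ 401 (mod 499)
30^4 ≡ 123 (mod 499)
30^8 ≡ 159 (mod 499)
30^16 ≡ 331 (mod 499)
30^32 ≡ 280 (mod 499)
30^64 ≡ 57 (mod 499)
30^128 ≡ 255 (mod 499)
30^249 = 30^(128+64+32+16+8+1) ≡ 1 (mod 499).
Result is 1, so (30/499) = 1.

1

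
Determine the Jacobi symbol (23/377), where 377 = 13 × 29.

Reciprocity: 23 ≡ 3 and 377 ≡ 1 (mod 4), so (23/377) = +(377/23).
Reduce top mod 23: now compute (9/23).
Reciprocity: 9 ≡ 1 and 23 ≡ 3 (mod 4), so (9/23) = +(23/9).
Reduce top mod 9: now compute (5/9).
Reciprocity: 5 ≡ 1 and 9 ≡ 1 (mod 4), so (5/9) = +(9/5).
Reduce top mod 5: now compute (4/5).
Pull out 2^2: since 5 ≡ 5 (mod 8), (2/5) = -1, so (2/5)^2 = +1.
Reached (1/5) = 1. Collecting the sign flips along the way, the symbol is +1.

1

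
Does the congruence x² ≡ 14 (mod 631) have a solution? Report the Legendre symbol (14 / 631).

-1

Pull out 2: since 631 ≡ 7 (mod 8), (2/631) = +1.
Reciprocity: 7 ≡ 3 and 631 ≡ 3 (mod 4), so (7/631) = −(631/7).
Reduce top mod 7: now compute (1/7).
Reached (1/7) = 1. Collecting the sign flips along the way, the symbol is -1.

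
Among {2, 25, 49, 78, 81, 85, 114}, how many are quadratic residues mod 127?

4

(2/127) = +1 → QR.
(25/127) = +1 → QR.
(49/127) = +1 → QR.
(78/127) = -1 → non-residue.
(81/127) = +1 → QR.
(85/127) = -1 → non-residue.
(114/127) = -1 → non-residue.
Total quadratic residues among the 7: 4.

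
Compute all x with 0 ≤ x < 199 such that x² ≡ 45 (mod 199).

Since 199 ≡ 3 (mod 4), a square root of 45 is 45^((199+1)/4) = 45^50 mod 199.
Repeated squaring: 45^2≡35, 45^4≡31, 45^8≡165, 45^16≡161, 45^32≡51 (mod 199).
45^50 = 45^(32+16+2) ≡ 29 (mod 199).
Check: 29² = 841 ≡ 45 (mod 199). The two roots are 29 and 170.

29, 170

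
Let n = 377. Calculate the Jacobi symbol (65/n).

0

Reciprocity: 65 ≡ 1 and 377 ≡ 1 (mod 4), so (65/377) = +(377/65).
Reduce top mod 65: now compute (52/65).
Pull out 2^2: since 65 ≡ 1 (mod 8), (2/65) = +1, so (2/65)^2 = +1.
Reciprocity: 13 ≡ 1 and 65 ≡ 1 (mod 4), so (13/65) = +(65/13).
Reduce top mod 13: now compute (0/13).
Top reduces to 0: gcd > 1, so the symbol is 0.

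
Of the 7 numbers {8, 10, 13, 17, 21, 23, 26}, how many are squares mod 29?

(8/29) = -1 → non-residue.
(10/29) = -1 → non-residue.
(13/29) = +1 → QR.
(17/29) = -1 → non-residue.
(21/29) = -1 → non-residue.
(23/29) = +1 → QR.
(26/29) = -1 → non-residue.
Total quadratic residues among the 7: 2.

2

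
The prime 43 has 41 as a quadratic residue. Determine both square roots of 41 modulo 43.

Since 43 ≡ 3 (mod 4), a square root of 41 is 41^((43+1)/4) = 41^11 mod 43.
Repeated squaring: 41^2≡4, 41^4≡16, 41^8≡41 (mod 43).
41^11 = 41^(8+2+1) ≡ 16 (mod 43).
Check: 16² = 256 ≡ 41 (mod 43). The two roots are 16 and 27.

16, 27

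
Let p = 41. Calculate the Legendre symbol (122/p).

1

Euler's criterion: (122/41) ≡ 40^20 (mod 41).
40^2 ≡ 1 (mod 41)
40^4 ≡ 1 (mod 41)
40^8 ≡ 1 (mod 41)
40^16 ≡ 1 (mod 41)
40^20 = 40^(16+4) ≡ 1 (mod 41).
Result is 1, so (122/41) = 1.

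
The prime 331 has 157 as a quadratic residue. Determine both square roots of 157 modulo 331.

Since 331 ≡ 3 (mod 4), a square root of 157 is 157^((331+1)/4) = 157^83 mod 331.
Repeated squaring: 157^2≡155, 157^4≡193, 157^8≡177, 157^16≡215, 157^32≡216, 157^64≡316 (mod 331).
157^83 = 157^(64+16+2+1) ≡ 56 (mod 331).
Check: 56² = 3136 ≡ 157 (mod 331). The two roots are 56 and 275.

56, 275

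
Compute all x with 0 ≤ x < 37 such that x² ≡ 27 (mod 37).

37 ≡ 1 (mod 4), so we find a root by search.
Trying successive values, 8² = 64 ≡ 27 (mod 37). The other root is 37 − 8 = 29.

8, 29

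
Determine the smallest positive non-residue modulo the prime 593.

(2/593) = +1, so 2 is a residue.
(3/593) = −1, so 3 is the smallest positive non-residue mod 593.

3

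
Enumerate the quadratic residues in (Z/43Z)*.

Square k = 1,…,21 (k and 43−k give the same square):
1²=1, 2²=4, 3²=9, 4²=16, 5²=25, 6²=36, 7²≡6, 8²≡21, 9²≡38, 10²≡14, 11²≡35, 12²≡15, 13²≡40, 14²≡24, 15²≡10, 16²≡41, 17²≡31, 18²≡23, 19²≡17, 20²≡13, 21²≡11 (mod 43).
So the quadratic residues mod 43 are {1, 4, 6, 9, 10, 11, 13, 14, 15, 16, 17, 21, 23, 24, 25, 31, 35, 36, 38, 40, 41}.

1,4,6,9,10,11,13,14,15,16,17,21,23,24,25,31,35,36,38,40,41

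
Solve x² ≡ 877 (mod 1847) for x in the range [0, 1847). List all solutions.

Since 1847 ≡ 3 (mod 4), a square root of 877 is 877^((1847+1)/4) = 877^462 mod 1847.
Repeated squaring: 877^2≡777, 877^4≡1607, 877^8≡343, 877^16≡1288, 877^32≡338, 877^64≡1577, 877^128≡867, 877^256≡1807 (mod 1847).
877^462 = 877^(256+128+64+8+4+2) ≡ 1452 (mod 1847).
Check: 1452² = 2108304 ≡ 877 (mod 1847). The two roots are 395 and 1452.

395, 1452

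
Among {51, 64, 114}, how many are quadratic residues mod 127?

(51/127) = -1 → non-residue.
(64/127) = +1 → QR.
(114/127) = -1 → non-residue.
Total quadratic residues among the 3: 1.

1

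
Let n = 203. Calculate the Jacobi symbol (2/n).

Pull out 2: since 203 ≡ 3 (mod 8), (2/203) = -1.
Reached (1/203) = 1. Collecting the sign flips along the way, the symbol is -1.

-1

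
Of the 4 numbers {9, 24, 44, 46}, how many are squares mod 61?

2

(9/61) = +1 → QR.
(24/61) = -1 → non-residue.
(44/61) = -1 → non-residue.
(46/61) = +1 → QR.
Total quadratic residues among the 4: 2.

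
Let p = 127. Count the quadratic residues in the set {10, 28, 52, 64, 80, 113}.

3

(10/127) = -1 → non-residue.
(28/127) = -1 → non-residue.
(52/127) = +1 → QR.
(64/127) = +1 → QR.
(80/127) = -1 → non-residue.
(113/127) = +1 → QR.
Total quadratic residues among the 6: 3.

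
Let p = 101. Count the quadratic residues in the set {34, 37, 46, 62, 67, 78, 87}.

3

(34/101) = -1 → non-residue.
(37/101) = +1 → QR.
(46/101) = -1 → non-residue.
(62/101) = -1 → non-residue.
(67/101) = -1 → non-residue.
(78/101) = +1 → QR.
(87/101) = +1 → QR.
Total quadratic residues among the 7: 3.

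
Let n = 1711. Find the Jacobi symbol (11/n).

1

Reciprocity: 11 ≡ 3 and 1711 ≡ 3 (mod 4), so (11/1711) = −(1711/11).
Reduce top mod 11: now compute (6/11).
Pull out 2: since 11 ≡ 3 (mod 8), (2/11) = -1.
Reciprocity: 3 ≡ 3 and 11 ≡ 3 (mod 4), so (3/11) = −(11/3).
Reduce top mod 3: now compute (2/3).
Pull out 2: since 3 ≡ 3 (mod 8), (2/3) = -1.
Reached (1/3) = 1. Collecting the sign flips along the way, the symbol is +1.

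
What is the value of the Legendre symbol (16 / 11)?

Euler's criterion: (16/11) ≡ 5^5 (mod 11).
5^2 ≡ 3 (mod 11)
5^4 ≡ 9 (mod 11)
5^5 = 5^(4+1) ≡ 1 (mod 11).
Result is 1, so (16/11) = 1.

1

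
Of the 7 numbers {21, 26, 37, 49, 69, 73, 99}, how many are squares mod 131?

3

(21/131) = +1 → QR.
(26/131) = -1 → non-residue.
(37/131) = -1 → non-residue.
(49/131) = +1 → QR.
(69/131) = -1 → non-residue.
(73/131) = -1 → non-residue.
(99/131) = +1 → QR.
Total quadratic residues among the 7: 3.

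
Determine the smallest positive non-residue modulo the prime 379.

(2/379) = −1, so 2 is the smallest positive non-residue mod 379.

2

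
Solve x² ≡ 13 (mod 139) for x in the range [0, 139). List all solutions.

41, 98

Since 139 ≡ 3 (mod 4), a square root of 13 is 13^((139+1)/4) = 13^35 mod 139.
Repeated squaring: 13^2≡30, 13^4≡66, 13^8≡47, 13^16≡124, 13^32≡86 (mod 139).
13^35 = 13^(32+2+1) ≡ 41 (mod 139).
Check: 41² = 1681 ≡ 13 (mod 139). The two roots are 41 and 98.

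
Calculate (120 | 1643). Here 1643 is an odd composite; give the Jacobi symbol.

Pull out 2^3: since 1643 ≡ 3 (mod 8), (2/1643) = -1, so (2/1643)^3 = -1.
Reciprocity: 15 ≡ 3 and 1643 ≡ 3 (mod 4), so (15/1643) = −(1643/15).
Reduce top mod 15: now compute (8/15).
Pull out 2^3: since 15 ≡ 7 (mod 8), (2/15) = +1, so (2/15)^3 = +1.
Reached (1/15) = 1. Collecting the sign flips along the way, the symbol is +1.

1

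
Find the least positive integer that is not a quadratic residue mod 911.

7

(2/911) = +1, so 2 is a residue.
(3/911) = +1, so 3 is a residue.
(4/911) = +1, so 4 is a residue.
(5/911) = +1, so 5 is a residue.
(6/911) = +1, so 6 is a residue.
(7/911) = −1, so 7 is the smallest positive non-residue mod 911.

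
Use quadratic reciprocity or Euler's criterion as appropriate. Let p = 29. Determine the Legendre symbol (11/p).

-1

Reciprocity: 11 ≡ 3 and 29 ≡ 1 (mod 4), so (11/29) = +(29/11).
Reduce top mod 11: now compute (7/11).
Reciprocity: 7 ≡ 3 and 11 ≡ 3 (mod 4), so (7/11) = −(11/7).
Reduce top mod 7: now compute (4/7).
Pull out 2^2: since 7 ≡ 7 (mod 8), (2/7) = +1, so (2/7)^2 = +1.
Reached (1/7) = 1. Collecting the sign flips along the way, the symbol is -1.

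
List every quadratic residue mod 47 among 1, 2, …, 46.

Square k = 1,…,23 (k and 47−k give the same square):
1²=1, 2²=4, 3²=9, 4²=16, 5²=25, 6²=36, 7²≡2, 8²≡17, 9²≡34, 10²≡6, 11²≡27, 12²≡3, 13²≡28, 14²≡8, 15²≡37, 16²≡21, 17²≡7, 18²≡42, 19²≡32, 20²≡24, 21²≡18, 22²≡14, 23²≡12 (mod 47).
So the quadratic residues mod 47 are {1, 2, 3, 4, 6, 7, 8, 9, 12, 14, 16, 17, 18, 21, 24, 25, 27, 28, 32, 34, 36, 37, 42}.

1 2 3 4 6 7 8 9 12 14 16 17 18 21 24 25 27 28 32 34 36 37 42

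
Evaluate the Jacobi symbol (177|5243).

Reciprocity: 177 ≡ 1 and 5243 ≡ 3 (mod 4), so (177/5243) = +(5243/177).
Reduce top mod 177: now compute (110/177).
Pull out 2: since 177 ≡ 1 (mod 8), (2/177) = +1.
Reciprocity: 55 ≡ 3 and 177 ≡ 1 (mod 4), so (55/177) = +(177/55).
Reduce top mod 55: now compute (12/55).
Pull out 2^2: since 55 ≡ 7 (mod 8), (2/55) = +1, so (2/55)^2 = +1.
Reciprocity: 3 ≡ 3 and 55 ≡ 3 (mod 4), so (3/55) = −(55/3).
Reduce top mod 3: now compute (1/3).
Reached (1/3) = 1. Collecting the sign flips along the way, the symbol is -1.

-1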